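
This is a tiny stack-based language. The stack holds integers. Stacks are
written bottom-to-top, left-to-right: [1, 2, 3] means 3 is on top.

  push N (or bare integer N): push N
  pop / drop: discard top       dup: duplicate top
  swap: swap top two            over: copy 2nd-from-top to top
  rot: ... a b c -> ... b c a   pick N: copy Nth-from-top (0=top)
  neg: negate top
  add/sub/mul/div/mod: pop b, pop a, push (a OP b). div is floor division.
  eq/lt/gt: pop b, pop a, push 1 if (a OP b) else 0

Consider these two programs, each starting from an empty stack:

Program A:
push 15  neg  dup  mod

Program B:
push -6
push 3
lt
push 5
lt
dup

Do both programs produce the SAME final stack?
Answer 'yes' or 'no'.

Program A trace:
  After 'push 15': [15]
  After 'neg': [-15]
  After 'dup': [-15, -15]
  After 'mod': [0]
Program A final stack: [0]

Program B trace:
  After 'push -6': [-6]
  After 'push 3': [-6, 3]
  After 'lt': [1]
  After 'push 5': [1, 5]
  After 'lt': [1]
  After 'dup': [1, 1]
Program B final stack: [1, 1]
Same: no

Answer: no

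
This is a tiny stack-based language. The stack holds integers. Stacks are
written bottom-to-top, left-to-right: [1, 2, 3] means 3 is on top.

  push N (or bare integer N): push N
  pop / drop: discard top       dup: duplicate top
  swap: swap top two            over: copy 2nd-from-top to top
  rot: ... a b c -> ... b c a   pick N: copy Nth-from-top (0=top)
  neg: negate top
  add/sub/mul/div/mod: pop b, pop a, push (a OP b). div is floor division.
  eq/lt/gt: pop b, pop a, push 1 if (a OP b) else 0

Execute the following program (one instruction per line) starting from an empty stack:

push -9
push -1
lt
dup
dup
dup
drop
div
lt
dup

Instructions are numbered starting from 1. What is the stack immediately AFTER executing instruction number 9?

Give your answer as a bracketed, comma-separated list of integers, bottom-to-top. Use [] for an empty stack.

Answer: [0]

Derivation:
Step 1 ('push -9'): [-9]
Step 2 ('push -1'): [-9, -1]
Step 3 ('lt'): [1]
Step 4 ('dup'): [1, 1]
Step 5 ('dup'): [1, 1, 1]
Step 6 ('dup'): [1, 1, 1, 1]
Step 7 ('drop'): [1, 1, 1]
Step 8 ('div'): [1, 1]
Step 9 ('lt'): [0]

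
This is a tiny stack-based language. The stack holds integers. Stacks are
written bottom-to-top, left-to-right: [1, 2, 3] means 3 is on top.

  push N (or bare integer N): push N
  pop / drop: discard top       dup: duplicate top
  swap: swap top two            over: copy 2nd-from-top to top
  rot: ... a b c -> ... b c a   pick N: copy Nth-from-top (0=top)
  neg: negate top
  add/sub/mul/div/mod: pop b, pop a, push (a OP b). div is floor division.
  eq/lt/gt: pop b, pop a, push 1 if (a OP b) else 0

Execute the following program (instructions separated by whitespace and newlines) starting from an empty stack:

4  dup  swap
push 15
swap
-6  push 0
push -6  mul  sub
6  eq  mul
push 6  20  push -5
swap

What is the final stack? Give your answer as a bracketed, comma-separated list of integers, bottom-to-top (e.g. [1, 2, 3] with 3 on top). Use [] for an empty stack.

Answer: [4, 15, 0, 6, -5, 20]

Derivation:
After 'push 4': [4]
After 'dup': [4, 4]
After 'swap': [4, 4]
After 'push 15': [4, 4, 15]
After 'swap': [4, 15, 4]
After 'push -6': [4, 15, 4, -6]
After 'push 0': [4, 15, 4, -6, 0]
After 'push -6': [4, 15, 4, -6, 0, -6]
After 'mul': [4, 15, 4, -6, 0]
After 'sub': [4, 15, 4, -6]
After 'push 6': [4, 15, 4, -6, 6]
After 'eq': [4, 15, 4, 0]
After 'mul': [4, 15, 0]
After 'push 6': [4, 15, 0, 6]
After 'push 20': [4, 15, 0, 6, 20]
After 'push -5': [4, 15, 0, 6, 20, -5]
After 'swap': [4, 15, 0, 6, -5, 20]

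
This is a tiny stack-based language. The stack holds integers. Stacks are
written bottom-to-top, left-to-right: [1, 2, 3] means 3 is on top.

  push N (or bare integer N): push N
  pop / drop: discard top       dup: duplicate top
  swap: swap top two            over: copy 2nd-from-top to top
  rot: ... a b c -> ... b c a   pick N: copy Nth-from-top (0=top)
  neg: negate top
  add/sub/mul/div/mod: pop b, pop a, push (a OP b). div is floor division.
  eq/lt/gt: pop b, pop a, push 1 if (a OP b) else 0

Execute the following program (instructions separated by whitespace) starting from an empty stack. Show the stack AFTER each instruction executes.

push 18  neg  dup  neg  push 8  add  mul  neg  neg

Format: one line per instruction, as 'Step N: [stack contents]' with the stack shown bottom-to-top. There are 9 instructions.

Step 1: [18]
Step 2: [-18]
Step 3: [-18, -18]
Step 4: [-18, 18]
Step 5: [-18, 18, 8]
Step 6: [-18, 26]
Step 7: [-468]
Step 8: [468]
Step 9: [-468]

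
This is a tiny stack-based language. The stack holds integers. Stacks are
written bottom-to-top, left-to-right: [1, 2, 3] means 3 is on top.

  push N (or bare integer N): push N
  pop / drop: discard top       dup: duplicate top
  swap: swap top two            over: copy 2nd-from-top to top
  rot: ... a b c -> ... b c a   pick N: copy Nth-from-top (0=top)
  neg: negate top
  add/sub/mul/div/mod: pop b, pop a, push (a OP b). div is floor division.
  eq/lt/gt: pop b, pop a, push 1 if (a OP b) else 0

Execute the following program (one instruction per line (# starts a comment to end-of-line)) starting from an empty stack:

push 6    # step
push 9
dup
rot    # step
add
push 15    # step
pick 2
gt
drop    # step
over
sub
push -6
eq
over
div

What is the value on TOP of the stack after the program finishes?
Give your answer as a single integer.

Answer: 0

Derivation:
After 'push 6': [6]
After 'push 9': [6, 9]
After 'dup': [6, 9, 9]
After 'rot': [9, 9, 6]
After 'add': [9, 15]
After 'push 15': [9, 15, 15]
After 'pick 2': [9, 15, 15, 9]
After 'gt': [9, 15, 1]
After 'drop': [9, 15]
After 'over': [9, 15, 9]
After 'sub': [9, 6]
After 'push -6': [9, 6, -6]
After 'eq': [9, 0]
After 'over': [9, 0, 9]
After 'div': [9, 0]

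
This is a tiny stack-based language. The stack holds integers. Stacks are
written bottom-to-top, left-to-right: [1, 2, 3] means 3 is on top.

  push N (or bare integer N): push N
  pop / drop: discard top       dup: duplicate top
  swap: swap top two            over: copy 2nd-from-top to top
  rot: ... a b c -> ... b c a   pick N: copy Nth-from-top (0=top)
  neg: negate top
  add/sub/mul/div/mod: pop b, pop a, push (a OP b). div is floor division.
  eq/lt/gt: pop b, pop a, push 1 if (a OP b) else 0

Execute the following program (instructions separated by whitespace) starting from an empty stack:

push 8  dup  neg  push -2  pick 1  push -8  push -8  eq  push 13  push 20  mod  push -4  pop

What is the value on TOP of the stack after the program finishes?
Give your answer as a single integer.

Answer: 13

Derivation:
After 'push 8': [8]
After 'dup': [8, 8]
After 'neg': [8, -8]
After 'push -2': [8, -8, -2]
After 'pick 1': [8, -8, -2, -8]
After 'push -8': [8, -8, -2, -8, -8]
After 'push -8': [8, -8, -2, -8, -8, -8]
After 'eq': [8, -8, -2, -8, 1]
After 'push 13': [8, -8, -2, -8, 1, 13]
After 'push 20': [8, -8, -2, -8, 1, 13, 20]
After 'mod': [8, -8, -2, -8, 1, 13]
After 'push -4': [8, -8, -2, -8, 1, 13, -4]
After 'pop': [8, -8, -2, -8, 1, 13]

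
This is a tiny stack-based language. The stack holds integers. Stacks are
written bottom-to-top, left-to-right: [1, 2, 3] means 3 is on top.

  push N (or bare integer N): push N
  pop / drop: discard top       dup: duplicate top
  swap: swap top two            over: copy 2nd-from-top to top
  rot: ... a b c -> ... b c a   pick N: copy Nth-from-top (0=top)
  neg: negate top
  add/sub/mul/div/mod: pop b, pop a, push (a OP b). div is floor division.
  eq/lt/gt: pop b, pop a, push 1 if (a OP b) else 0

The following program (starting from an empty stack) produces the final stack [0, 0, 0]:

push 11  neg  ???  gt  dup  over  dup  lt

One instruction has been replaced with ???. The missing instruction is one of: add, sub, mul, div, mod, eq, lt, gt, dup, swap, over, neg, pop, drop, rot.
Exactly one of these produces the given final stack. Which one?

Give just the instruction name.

Stack before ???: [-11]
Stack after ???:  [-11, -11]
The instruction that transforms [-11] -> [-11, -11] is: dup

Answer: dup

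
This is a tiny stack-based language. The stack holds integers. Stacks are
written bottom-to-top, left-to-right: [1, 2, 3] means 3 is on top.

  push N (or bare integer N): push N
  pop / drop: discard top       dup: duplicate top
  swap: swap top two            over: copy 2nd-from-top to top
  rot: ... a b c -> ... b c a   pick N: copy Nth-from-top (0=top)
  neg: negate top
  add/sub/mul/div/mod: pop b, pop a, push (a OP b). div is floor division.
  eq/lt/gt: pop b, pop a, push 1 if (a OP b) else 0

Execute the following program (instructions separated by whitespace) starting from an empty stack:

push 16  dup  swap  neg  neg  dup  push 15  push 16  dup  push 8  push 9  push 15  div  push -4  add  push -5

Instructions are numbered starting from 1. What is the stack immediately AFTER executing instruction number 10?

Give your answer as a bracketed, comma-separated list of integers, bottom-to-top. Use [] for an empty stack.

Answer: [16, 16, 16, 15, 16, 16, 8]

Derivation:
Step 1 ('push 16'): [16]
Step 2 ('dup'): [16, 16]
Step 3 ('swap'): [16, 16]
Step 4 ('neg'): [16, -16]
Step 5 ('neg'): [16, 16]
Step 6 ('dup'): [16, 16, 16]
Step 7 ('push 15'): [16, 16, 16, 15]
Step 8 ('push 16'): [16, 16, 16, 15, 16]
Step 9 ('dup'): [16, 16, 16, 15, 16, 16]
Step 10 ('push 8'): [16, 16, 16, 15, 16, 16, 8]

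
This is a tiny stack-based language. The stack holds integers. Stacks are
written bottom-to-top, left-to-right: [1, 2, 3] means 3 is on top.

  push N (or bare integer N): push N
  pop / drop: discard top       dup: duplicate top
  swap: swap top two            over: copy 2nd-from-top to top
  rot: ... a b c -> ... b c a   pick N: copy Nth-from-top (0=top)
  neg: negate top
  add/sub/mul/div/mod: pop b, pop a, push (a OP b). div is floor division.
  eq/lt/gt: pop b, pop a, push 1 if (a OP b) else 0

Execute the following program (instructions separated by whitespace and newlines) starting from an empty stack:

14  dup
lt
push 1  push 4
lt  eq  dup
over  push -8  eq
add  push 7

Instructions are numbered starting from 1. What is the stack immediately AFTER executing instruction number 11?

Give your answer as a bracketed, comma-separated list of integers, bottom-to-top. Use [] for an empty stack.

Step 1 ('14'): [14]
Step 2 ('dup'): [14, 14]
Step 3 ('lt'): [0]
Step 4 ('push 1'): [0, 1]
Step 5 ('push 4'): [0, 1, 4]
Step 6 ('lt'): [0, 1]
Step 7 ('eq'): [0]
Step 8 ('dup'): [0, 0]
Step 9 ('over'): [0, 0, 0]
Step 10 ('push -8'): [0, 0, 0, -8]
Step 11 ('eq'): [0, 0, 0]

Answer: [0, 0, 0]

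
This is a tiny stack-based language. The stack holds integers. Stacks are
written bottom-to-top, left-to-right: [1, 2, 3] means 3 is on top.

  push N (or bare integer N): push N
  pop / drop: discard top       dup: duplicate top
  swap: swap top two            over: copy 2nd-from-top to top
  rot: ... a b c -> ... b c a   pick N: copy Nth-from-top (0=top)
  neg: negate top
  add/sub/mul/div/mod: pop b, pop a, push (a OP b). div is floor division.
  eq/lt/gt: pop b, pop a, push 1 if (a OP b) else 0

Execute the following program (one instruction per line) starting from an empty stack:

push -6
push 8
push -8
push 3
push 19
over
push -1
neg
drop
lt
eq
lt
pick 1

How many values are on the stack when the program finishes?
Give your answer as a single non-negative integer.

After 'push -6': stack = [-6] (depth 1)
After 'push 8': stack = [-6, 8] (depth 2)
After 'push -8': stack = [-6, 8, -8] (depth 3)
After 'push 3': stack = [-6, 8, -8, 3] (depth 4)
After 'push 19': stack = [-6, 8, -8, 3, 19] (depth 5)
After 'over': stack = [-6, 8, -8, 3, 19, 3] (depth 6)
After 'push -1': stack = [-6, 8, -8, 3, 19, 3, -1] (depth 7)
After 'neg': stack = [-6, 8, -8, 3, 19, 3, 1] (depth 7)
After 'drop': stack = [-6, 8, -8, 3, 19, 3] (depth 6)
After 'lt': stack = [-6, 8, -8, 3, 0] (depth 5)
After 'eq': stack = [-6, 8, -8, 0] (depth 4)
After 'lt': stack = [-6, 8, 1] (depth 3)
After 'pick 1': stack = [-6, 8, 1, 8] (depth 4)

Answer: 4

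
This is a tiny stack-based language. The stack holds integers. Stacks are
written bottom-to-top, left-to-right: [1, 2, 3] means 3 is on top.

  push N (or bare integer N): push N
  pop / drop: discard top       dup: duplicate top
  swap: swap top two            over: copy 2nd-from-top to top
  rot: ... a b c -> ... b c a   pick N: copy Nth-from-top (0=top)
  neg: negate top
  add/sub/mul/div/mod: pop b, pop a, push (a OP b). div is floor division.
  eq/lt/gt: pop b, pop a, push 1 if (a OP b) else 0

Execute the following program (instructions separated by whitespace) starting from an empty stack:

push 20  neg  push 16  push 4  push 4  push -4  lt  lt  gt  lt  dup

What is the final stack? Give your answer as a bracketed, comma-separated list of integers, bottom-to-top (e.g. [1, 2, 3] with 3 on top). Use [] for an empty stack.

After 'push 20': [20]
After 'neg': [-20]
After 'push 16': [-20, 16]
After 'push 4': [-20, 16, 4]
After 'push 4': [-20, 16, 4, 4]
After 'push -4': [-20, 16, 4, 4, -4]
After 'lt': [-20, 16, 4, 0]
After 'lt': [-20, 16, 0]
After 'gt': [-20, 1]
After 'lt': [1]
After 'dup': [1, 1]

Answer: [1, 1]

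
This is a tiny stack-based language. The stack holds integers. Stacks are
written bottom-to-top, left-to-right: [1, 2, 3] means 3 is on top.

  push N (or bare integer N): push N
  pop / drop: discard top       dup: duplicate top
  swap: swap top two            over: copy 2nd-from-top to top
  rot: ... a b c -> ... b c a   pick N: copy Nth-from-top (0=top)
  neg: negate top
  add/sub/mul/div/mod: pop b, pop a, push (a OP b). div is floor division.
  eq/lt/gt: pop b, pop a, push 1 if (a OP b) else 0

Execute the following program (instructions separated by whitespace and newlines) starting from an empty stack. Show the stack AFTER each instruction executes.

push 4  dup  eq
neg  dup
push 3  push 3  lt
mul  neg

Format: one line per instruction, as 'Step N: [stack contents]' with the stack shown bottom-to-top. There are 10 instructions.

Step 1: [4]
Step 2: [4, 4]
Step 3: [1]
Step 4: [-1]
Step 5: [-1, -1]
Step 6: [-1, -1, 3]
Step 7: [-1, -1, 3, 3]
Step 8: [-1, -1, 0]
Step 9: [-1, 0]
Step 10: [-1, 0]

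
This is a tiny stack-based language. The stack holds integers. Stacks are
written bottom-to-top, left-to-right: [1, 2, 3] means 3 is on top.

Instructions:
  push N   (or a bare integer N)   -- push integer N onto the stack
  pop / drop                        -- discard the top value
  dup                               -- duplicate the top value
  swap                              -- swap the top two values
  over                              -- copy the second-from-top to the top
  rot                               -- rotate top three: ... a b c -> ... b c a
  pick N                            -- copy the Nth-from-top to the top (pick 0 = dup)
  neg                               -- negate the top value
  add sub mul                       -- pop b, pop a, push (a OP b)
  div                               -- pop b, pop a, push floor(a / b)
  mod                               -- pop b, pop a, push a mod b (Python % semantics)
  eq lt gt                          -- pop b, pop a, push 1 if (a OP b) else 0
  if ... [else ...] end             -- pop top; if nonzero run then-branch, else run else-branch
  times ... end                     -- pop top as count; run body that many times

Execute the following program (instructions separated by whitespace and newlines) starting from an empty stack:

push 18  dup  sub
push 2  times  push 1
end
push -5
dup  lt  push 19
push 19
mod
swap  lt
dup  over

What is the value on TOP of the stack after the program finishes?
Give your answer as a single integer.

After 'push 18': [18]
After 'dup': [18, 18]
After 'sub': [0]
After 'push 2': [0, 2]
After 'times': [0]
After 'push 1': [0, 1]
After 'push 1': [0, 1, 1]
After 'push -5': [0, 1, 1, -5]
After 'dup': [0, 1, 1, -5, -5]
After 'lt': [0, 1, 1, 0]
After 'push 19': [0, 1, 1, 0, 19]
After 'push 19': [0, 1, 1, 0, 19, 19]
After 'mod': [0, 1, 1, 0, 0]
After 'swap': [0, 1, 1, 0, 0]
After 'lt': [0, 1, 1, 0]
After 'dup': [0, 1, 1, 0, 0]
After 'over': [0, 1, 1, 0, 0, 0]

Answer: 0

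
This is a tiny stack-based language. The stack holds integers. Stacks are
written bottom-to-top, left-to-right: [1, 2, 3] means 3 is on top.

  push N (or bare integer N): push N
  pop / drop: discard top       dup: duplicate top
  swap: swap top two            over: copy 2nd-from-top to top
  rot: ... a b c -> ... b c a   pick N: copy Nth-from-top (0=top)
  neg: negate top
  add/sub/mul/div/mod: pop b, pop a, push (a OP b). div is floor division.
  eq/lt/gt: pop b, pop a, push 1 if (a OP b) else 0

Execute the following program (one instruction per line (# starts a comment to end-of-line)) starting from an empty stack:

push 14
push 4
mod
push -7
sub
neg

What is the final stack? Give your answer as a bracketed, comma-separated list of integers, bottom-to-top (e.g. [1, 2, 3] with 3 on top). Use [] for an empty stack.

Answer: [-9]

Derivation:
After 'push 14': [14]
After 'push 4': [14, 4]
After 'mod': [2]
After 'push -7': [2, -7]
After 'sub': [9]
After 'neg': [-9]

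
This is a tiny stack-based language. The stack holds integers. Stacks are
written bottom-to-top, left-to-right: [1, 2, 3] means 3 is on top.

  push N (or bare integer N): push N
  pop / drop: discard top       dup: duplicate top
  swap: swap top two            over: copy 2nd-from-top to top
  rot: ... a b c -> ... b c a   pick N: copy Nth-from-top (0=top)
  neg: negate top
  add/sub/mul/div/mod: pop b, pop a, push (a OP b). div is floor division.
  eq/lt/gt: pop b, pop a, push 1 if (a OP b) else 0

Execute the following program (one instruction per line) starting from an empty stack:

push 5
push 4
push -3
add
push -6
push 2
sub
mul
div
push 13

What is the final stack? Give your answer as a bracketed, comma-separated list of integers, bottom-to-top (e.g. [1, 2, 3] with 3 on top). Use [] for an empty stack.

Answer: [-1, 13]

Derivation:
After 'push 5': [5]
After 'push 4': [5, 4]
After 'push -3': [5, 4, -3]
After 'add': [5, 1]
After 'push -6': [5, 1, -6]
After 'push 2': [5, 1, -6, 2]
After 'sub': [5, 1, -8]
After 'mul': [5, -8]
After 'div': [-1]
After 'push 13': [-1, 13]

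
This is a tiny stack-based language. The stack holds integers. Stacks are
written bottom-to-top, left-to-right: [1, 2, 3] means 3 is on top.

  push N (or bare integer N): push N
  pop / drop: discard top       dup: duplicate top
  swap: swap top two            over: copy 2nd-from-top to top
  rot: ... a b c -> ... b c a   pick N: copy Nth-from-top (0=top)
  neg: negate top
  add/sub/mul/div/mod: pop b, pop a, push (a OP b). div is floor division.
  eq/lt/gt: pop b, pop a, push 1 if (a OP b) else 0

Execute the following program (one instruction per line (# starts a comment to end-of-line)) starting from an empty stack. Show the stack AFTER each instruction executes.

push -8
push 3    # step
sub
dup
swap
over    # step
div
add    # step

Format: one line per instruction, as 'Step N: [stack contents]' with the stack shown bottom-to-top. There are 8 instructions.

Step 1: [-8]
Step 2: [-8, 3]
Step 3: [-11]
Step 4: [-11, -11]
Step 5: [-11, -11]
Step 6: [-11, -11, -11]
Step 7: [-11, 1]
Step 8: [-10]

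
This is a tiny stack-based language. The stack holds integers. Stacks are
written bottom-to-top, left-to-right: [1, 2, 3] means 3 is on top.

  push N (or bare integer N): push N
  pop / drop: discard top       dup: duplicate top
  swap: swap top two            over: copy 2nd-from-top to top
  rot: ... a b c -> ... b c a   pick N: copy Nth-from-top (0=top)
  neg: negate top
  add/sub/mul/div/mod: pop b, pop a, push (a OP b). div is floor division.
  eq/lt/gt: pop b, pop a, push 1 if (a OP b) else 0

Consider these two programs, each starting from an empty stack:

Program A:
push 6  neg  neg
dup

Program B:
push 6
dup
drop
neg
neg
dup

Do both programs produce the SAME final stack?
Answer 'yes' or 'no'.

Program A trace:
  After 'push 6': [6]
  After 'neg': [-6]
  After 'neg': [6]
  After 'dup': [6, 6]
Program A final stack: [6, 6]

Program B trace:
  After 'push 6': [6]
  After 'dup': [6, 6]
  After 'drop': [6]
  After 'neg': [-6]
  After 'neg': [6]
  After 'dup': [6, 6]
Program B final stack: [6, 6]
Same: yes

Answer: yes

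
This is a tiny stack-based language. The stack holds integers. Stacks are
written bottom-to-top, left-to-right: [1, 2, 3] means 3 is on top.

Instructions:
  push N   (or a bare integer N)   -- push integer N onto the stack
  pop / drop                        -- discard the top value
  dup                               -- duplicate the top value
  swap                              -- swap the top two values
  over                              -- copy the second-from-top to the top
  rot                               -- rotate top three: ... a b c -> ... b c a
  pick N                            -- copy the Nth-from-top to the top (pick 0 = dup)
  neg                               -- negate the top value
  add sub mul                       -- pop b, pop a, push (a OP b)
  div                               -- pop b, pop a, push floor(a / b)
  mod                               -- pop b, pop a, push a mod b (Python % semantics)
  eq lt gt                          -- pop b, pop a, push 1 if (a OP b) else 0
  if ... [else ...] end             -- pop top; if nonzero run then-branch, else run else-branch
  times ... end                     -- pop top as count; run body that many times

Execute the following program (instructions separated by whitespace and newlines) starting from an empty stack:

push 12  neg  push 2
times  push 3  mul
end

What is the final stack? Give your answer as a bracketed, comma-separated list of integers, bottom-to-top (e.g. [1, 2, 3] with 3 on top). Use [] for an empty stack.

Answer: [-108]

Derivation:
After 'push 12': [12]
After 'neg': [-12]
After 'push 2': [-12, 2]
After 'times': [-12]
After 'push 3': [-12, 3]
After 'mul': [-36]
After 'push 3': [-36, 3]
After 'mul': [-108]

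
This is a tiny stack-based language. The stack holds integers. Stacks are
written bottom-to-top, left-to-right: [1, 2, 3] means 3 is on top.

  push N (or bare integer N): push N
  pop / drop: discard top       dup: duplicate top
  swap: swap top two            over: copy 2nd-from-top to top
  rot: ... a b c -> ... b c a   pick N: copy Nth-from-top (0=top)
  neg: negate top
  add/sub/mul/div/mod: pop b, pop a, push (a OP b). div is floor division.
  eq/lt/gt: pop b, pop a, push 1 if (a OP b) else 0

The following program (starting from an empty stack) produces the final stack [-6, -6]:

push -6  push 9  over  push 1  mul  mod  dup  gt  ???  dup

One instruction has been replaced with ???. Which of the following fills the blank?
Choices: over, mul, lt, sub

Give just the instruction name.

Stack before ???: [-6, 0]
Stack after ???:  [-6]
Checking each choice:
  over: produces [-6, 0, -6, -6]
  mul: produces [0, 0]
  lt: produces [1, 1]
  sub: MATCH


Answer: sub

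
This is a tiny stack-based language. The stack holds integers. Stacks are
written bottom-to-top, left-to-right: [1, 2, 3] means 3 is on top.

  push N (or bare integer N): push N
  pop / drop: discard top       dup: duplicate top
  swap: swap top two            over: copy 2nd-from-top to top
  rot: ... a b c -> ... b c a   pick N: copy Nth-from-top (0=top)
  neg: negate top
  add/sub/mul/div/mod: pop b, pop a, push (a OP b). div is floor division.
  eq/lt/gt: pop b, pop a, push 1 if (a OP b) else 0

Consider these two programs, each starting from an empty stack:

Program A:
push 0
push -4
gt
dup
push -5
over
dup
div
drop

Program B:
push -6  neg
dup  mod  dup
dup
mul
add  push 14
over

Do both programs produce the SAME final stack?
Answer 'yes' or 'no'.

Program A trace:
  After 'push 0': [0]
  After 'push -4': [0, -4]
  After 'gt': [1]
  After 'dup': [1, 1]
  After 'push -5': [1, 1, -5]
  After 'over': [1, 1, -5, 1]
  After 'dup': [1, 1, -5, 1, 1]
  After 'div': [1, 1, -5, 1]
  After 'drop': [1, 1, -5]
Program A final stack: [1, 1, -5]

Program B trace:
  After 'push -6': [-6]
  After 'neg': [6]
  After 'dup': [6, 6]
  After 'mod': [0]
  After 'dup': [0, 0]
  After 'dup': [0, 0, 0]
  After 'mul': [0, 0]
  After 'add': [0]
  After 'push 14': [0, 14]
  After 'over': [0, 14, 0]
Program B final stack: [0, 14, 0]
Same: no

Answer: no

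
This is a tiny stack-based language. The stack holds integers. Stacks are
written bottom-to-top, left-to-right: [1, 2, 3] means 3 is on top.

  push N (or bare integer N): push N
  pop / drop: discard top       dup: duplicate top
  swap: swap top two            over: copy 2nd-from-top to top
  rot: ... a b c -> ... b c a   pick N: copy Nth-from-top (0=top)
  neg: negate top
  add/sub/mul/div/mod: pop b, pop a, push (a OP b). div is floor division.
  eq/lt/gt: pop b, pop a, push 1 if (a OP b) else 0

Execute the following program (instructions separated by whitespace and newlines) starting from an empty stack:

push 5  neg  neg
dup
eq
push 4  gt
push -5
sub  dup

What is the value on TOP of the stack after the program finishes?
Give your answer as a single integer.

Answer: 5

Derivation:
After 'push 5': [5]
After 'neg': [-5]
After 'neg': [5]
After 'dup': [5, 5]
After 'eq': [1]
After 'push 4': [1, 4]
After 'gt': [0]
After 'push -5': [0, -5]
After 'sub': [5]
After 'dup': [5, 5]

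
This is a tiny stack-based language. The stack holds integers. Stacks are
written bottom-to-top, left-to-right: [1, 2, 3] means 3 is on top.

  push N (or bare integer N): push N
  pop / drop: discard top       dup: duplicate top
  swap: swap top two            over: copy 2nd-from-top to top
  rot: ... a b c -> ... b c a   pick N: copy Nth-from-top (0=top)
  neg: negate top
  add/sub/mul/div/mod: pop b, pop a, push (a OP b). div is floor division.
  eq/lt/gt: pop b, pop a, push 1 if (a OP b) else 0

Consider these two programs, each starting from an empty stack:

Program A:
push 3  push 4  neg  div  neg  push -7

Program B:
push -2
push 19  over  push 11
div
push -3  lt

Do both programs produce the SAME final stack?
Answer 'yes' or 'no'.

Answer: no

Derivation:
Program A trace:
  After 'push 3': [3]
  After 'push 4': [3, 4]
  After 'neg': [3, -4]
  After 'div': [-1]
  After 'neg': [1]
  After 'push -7': [1, -7]
Program A final stack: [1, -7]

Program B trace:
  After 'push -2': [-2]
  After 'push 19': [-2, 19]
  After 'over': [-2, 19, -2]
  After 'push 11': [-2, 19, -2, 11]
  After 'div': [-2, 19, -1]
  After 'push -3': [-2, 19, -1, -3]
  After 'lt': [-2, 19, 0]
Program B final stack: [-2, 19, 0]
Same: no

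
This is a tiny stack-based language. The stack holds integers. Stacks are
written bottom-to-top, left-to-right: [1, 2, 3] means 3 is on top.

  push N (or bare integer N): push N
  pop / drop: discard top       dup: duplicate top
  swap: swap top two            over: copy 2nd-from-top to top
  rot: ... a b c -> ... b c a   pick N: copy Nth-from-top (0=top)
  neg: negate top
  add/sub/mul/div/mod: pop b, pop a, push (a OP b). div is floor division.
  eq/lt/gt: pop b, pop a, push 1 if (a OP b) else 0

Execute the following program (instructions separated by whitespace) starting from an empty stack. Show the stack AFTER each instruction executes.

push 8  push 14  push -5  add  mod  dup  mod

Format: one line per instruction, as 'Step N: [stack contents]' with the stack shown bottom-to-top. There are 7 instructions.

Step 1: [8]
Step 2: [8, 14]
Step 3: [8, 14, -5]
Step 4: [8, 9]
Step 5: [8]
Step 6: [8, 8]
Step 7: [0]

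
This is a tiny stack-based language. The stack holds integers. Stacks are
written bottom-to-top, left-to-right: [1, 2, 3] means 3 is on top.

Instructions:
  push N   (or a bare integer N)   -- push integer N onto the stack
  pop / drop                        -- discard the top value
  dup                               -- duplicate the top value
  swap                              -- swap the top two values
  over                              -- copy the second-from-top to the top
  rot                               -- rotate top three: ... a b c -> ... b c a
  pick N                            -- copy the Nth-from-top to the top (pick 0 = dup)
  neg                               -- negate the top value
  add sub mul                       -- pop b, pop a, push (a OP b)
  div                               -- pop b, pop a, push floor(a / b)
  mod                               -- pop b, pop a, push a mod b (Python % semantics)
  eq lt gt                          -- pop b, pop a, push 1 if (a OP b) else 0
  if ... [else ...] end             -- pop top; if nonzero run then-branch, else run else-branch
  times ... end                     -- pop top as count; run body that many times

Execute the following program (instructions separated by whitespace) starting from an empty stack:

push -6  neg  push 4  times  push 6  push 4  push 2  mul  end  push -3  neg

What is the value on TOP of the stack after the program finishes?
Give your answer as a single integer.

Answer: 3

Derivation:
After 'push -6': [-6]
After 'neg': [6]
After 'push 4': [6, 4]
After 'times': [6]
After 'push 6': [6, 6]
After 'push 4': [6, 6, 4]
After 'push 2': [6, 6, 4, 2]
After 'mul': [6, 6, 8]
After 'push 6': [6, 6, 8, 6]
After 'push 4': [6, 6, 8, 6, 4]
  ...
After 'push 6': [6, 6, 8, 6, 8, 6]
After 'push 4': [6, 6, 8, 6, 8, 6, 4]
After 'push 2': [6, 6, 8, 6, 8, 6, 4, 2]
After 'mul': [6, 6, 8, 6, 8, 6, 8]
After 'push 6': [6, 6, 8, 6, 8, 6, 8, 6]
After 'push 4': [6, 6, 8, 6, 8, 6, 8, 6, 4]
After 'push 2': [6, 6, 8, 6, 8, 6, 8, 6, 4, 2]
After 'mul': [6, 6, 8, 6, 8, 6, 8, 6, 8]
After 'push -3': [6, 6, 8, 6, 8, 6, 8, 6, 8, -3]
After 'neg': [6, 6, 8, 6, 8, 6, 8, 6, 8, 3]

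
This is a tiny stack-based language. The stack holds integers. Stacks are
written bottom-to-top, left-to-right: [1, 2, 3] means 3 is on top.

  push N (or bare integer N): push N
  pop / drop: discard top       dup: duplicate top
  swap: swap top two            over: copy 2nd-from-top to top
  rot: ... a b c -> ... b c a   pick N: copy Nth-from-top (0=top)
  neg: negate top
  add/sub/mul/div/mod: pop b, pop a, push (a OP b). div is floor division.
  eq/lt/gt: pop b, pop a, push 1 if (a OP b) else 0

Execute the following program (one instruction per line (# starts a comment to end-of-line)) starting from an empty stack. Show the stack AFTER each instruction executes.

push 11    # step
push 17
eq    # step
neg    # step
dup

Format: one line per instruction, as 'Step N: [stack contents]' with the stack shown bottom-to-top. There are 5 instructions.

Step 1: [11]
Step 2: [11, 17]
Step 3: [0]
Step 4: [0]
Step 5: [0, 0]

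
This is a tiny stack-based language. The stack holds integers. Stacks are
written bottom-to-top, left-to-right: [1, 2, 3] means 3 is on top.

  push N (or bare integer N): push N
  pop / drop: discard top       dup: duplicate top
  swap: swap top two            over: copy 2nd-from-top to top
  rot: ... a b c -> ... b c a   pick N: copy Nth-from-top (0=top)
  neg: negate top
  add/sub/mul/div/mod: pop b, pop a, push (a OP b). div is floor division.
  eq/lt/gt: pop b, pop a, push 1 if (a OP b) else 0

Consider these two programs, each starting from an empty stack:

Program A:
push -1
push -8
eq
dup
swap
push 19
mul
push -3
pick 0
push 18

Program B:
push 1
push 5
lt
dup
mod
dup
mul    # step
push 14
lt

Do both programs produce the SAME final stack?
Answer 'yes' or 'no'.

Answer: no

Derivation:
Program A trace:
  After 'push -1': [-1]
  After 'push -8': [-1, -8]
  After 'eq': [0]
  After 'dup': [0, 0]
  After 'swap': [0, 0]
  After 'push 19': [0, 0, 19]
  After 'mul': [0, 0]
  After 'push -3': [0, 0, -3]
  After 'pick 0': [0, 0, -3, -3]
  After 'push 18': [0, 0, -3, -3, 18]
Program A final stack: [0, 0, -3, -3, 18]

Program B trace:
  After 'push 1': [1]
  After 'push 5': [1, 5]
  After 'lt': [1]
  After 'dup': [1, 1]
  After 'mod': [0]
  After 'dup': [0, 0]
  After 'mul': [0]
  After 'push 14': [0, 14]
  After 'lt': [1]
Program B final stack: [1]
Same: no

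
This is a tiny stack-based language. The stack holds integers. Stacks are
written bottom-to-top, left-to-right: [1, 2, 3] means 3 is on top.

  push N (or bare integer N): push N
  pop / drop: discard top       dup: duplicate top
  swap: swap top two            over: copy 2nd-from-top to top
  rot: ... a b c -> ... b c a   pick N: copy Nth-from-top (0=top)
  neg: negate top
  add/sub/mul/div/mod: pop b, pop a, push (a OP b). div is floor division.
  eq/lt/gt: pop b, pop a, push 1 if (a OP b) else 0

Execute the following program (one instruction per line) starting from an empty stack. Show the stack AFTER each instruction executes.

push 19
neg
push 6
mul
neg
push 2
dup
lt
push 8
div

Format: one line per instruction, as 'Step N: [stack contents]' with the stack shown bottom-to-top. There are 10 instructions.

Step 1: [19]
Step 2: [-19]
Step 3: [-19, 6]
Step 4: [-114]
Step 5: [114]
Step 6: [114, 2]
Step 7: [114, 2, 2]
Step 8: [114, 0]
Step 9: [114, 0, 8]
Step 10: [114, 0]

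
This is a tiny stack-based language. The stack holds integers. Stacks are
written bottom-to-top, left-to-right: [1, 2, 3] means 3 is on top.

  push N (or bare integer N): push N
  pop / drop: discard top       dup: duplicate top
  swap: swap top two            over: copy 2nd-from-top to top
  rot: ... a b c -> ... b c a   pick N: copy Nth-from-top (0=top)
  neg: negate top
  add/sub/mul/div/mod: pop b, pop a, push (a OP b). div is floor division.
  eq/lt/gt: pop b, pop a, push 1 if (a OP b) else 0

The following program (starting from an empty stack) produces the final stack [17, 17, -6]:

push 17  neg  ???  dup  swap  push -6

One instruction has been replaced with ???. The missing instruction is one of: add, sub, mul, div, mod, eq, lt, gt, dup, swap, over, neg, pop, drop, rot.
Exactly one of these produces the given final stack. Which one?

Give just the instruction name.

Answer: neg

Derivation:
Stack before ???: [-17]
Stack after ???:  [17]
The instruction that transforms [-17] -> [17] is: neg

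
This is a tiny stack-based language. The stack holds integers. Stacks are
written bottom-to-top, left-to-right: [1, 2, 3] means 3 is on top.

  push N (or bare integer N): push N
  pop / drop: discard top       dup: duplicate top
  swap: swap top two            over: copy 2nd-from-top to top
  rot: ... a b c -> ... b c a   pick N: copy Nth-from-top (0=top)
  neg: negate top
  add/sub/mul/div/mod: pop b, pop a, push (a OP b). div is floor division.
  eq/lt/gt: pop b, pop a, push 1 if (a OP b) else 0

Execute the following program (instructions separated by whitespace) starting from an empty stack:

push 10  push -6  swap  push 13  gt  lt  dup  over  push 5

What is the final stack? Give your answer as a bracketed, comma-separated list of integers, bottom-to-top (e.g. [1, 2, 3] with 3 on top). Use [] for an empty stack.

After 'push 10': [10]
After 'push -6': [10, -6]
After 'swap': [-6, 10]
After 'push 13': [-6, 10, 13]
After 'gt': [-6, 0]
After 'lt': [1]
After 'dup': [1, 1]
After 'over': [1, 1, 1]
After 'push 5': [1, 1, 1, 5]

Answer: [1, 1, 1, 5]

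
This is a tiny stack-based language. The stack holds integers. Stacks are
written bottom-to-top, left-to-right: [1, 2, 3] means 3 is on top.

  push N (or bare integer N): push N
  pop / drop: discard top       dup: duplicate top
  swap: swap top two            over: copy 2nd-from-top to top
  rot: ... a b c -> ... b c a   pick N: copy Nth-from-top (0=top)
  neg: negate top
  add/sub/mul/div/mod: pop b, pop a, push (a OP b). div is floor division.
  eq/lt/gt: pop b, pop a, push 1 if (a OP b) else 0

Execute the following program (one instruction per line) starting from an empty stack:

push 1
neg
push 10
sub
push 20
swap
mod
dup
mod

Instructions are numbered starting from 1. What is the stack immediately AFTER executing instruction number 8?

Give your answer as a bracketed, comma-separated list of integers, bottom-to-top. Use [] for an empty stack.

Step 1 ('push 1'): [1]
Step 2 ('neg'): [-1]
Step 3 ('push 10'): [-1, 10]
Step 4 ('sub'): [-11]
Step 5 ('push 20'): [-11, 20]
Step 6 ('swap'): [20, -11]
Step 7 ('mod'): [-2]
Step 8 ('dup'): [-2, -2]

Answer: [-2, -2]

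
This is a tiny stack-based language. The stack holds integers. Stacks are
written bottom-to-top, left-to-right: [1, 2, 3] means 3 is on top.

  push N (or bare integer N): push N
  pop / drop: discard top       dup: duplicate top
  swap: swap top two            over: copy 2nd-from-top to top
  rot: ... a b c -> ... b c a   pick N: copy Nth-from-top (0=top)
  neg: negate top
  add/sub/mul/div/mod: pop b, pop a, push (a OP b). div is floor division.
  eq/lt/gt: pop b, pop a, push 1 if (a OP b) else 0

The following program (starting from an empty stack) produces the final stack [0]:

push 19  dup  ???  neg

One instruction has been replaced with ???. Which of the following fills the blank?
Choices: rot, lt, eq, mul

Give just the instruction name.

Stack before ???: [19, 19]
Stack after ???:  [0]
Checking each choice:
  rot: stack underflow (need 3, have 2)
  lt: MATCH
  eq: produces [-1]
  mul: produces [-361]


Answer: lt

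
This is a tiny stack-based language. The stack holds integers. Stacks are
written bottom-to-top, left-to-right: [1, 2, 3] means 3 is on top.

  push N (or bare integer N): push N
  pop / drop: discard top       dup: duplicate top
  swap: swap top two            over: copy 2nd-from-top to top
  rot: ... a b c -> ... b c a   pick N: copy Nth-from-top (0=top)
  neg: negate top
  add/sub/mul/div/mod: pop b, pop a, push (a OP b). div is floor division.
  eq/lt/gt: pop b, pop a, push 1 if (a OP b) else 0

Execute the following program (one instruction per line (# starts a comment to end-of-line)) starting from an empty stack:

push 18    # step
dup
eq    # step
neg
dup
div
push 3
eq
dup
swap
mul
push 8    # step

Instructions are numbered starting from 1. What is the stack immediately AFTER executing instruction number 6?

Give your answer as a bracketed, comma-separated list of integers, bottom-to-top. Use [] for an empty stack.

Answer: [1]

Derivation:
Step 1 ('push 18'): [18]
Step 2 ('dup'): [18, 18]
Step 3 ('eq'): [1]
Step 4 ('neg'): [-1]
Step 5 ('dup'): [-1, -1]
Step 6 ('div'): [1]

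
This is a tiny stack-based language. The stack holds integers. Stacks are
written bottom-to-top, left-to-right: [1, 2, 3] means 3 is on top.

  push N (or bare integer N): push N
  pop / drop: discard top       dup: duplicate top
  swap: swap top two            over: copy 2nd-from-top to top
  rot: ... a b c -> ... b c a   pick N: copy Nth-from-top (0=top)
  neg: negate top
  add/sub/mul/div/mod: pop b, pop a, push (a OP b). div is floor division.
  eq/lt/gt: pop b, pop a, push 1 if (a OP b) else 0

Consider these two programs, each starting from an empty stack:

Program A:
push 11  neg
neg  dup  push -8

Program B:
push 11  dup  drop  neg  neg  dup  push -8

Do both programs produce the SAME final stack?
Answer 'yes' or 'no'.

Program A trace:
  After 'push 11': [11]
  After 'neg': [-11]
  After 'neg': [11]
  After 'dup': [11, 11]
  After 'push -8': [11, 11, -8]
Program A final stack: [11, 11, -8]

Program B trace:
  After 'push 11': [11]
  After 'dup': [11, 11]
  After 'drop': [11]
  After 'neg': [-11]
  After 'neg': [11]
  After 'dup': [11, 11]
  After 'push -8': [11, 11, -8]
Program B final stack: [11, 11, -8]
Same: yes

Answer: yes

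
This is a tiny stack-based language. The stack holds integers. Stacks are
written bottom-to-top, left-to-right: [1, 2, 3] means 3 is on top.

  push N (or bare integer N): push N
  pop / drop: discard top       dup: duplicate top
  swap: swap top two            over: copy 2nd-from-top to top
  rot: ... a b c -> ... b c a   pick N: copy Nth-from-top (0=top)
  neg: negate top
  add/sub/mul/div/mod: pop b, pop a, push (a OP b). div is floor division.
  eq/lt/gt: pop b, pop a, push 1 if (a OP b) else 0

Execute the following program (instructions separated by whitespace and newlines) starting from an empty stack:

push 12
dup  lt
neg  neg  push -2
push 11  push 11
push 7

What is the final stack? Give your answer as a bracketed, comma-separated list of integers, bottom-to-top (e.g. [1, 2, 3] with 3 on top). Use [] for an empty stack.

After 'push 12': [12]
After 'dup': [12, 12]
After 'lt': [0]
After 'neg': [0]
After 'neg': [0]
After 'push -2': [0, -2]
After 'push 11': [0, -2, 11]
After 'push 11': [0, -2, 11, 11]
After 'push 7': [0, -2, 11, 11, 7]

Answer: [0, -2, 11, 11, 7]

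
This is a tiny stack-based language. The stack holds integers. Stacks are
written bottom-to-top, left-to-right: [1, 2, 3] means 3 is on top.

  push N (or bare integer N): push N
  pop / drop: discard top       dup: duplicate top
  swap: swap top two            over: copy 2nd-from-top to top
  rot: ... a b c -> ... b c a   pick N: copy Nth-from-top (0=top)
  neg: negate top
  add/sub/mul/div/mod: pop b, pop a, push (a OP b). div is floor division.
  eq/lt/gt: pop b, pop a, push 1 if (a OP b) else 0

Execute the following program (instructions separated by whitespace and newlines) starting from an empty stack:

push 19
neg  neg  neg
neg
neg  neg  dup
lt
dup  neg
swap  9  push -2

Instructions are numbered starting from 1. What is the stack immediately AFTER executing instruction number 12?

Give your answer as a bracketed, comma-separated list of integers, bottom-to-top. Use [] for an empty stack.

Answer: [0, 0]

Derivation:
Step 1 ('push 19'): [19]
Step 2 ('neg'): [-19]
Step 3 ('neg'): [19]
Step 4 ('neg'): [-19]
Step 5 ('neg'): [19]
Step 6 ('neg'): [-19]
Step 7 ('neg'): [19]
Step 8 ('dup'): [19, 19]
Step 9 ('lt'): [0]
Step 10 ('dup'): [0, 0]
Step 11 ('neg'): [0, 0]
Step 12 ('swap'): [0, 0]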